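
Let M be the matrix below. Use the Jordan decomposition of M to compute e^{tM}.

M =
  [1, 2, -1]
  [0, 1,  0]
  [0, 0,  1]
e^{tM} =
  [exp(t), 2*t*exp(t), -t*exp(t)]
  [0, exp(t), 0]
  [0, 0, exp(t)]

Strategy: write M = P · J · P⁻¹ where J is a Jordan canonical form, so e^{tM} = P · e^{tJ} · P⁻¹, and e^{tJ} can be computed block-by-block.

M has Jordan form
J =
  [1, 1, 0]
  [0, 1, 0]
  [0, 0, 1]
(up to reordering of blocks).

Per-block formulas:
  For a 1×1 block at λ = 1: exp(t · [1]) = [e^(1t)].
  For a 2×2 Jordan block J_2(1): exp(t · J_2(1)) = e^(1t)·(I + t·N), where N is the 2×2 nilpotent shift.

After assembling e^{tJ} and conjugating by P, we get:

e^{tM} =
  [exp(t), 2*t*exp(t), -t*exp(t)]
  [0, exp(t), 0]
  [0, 0, exp(t)]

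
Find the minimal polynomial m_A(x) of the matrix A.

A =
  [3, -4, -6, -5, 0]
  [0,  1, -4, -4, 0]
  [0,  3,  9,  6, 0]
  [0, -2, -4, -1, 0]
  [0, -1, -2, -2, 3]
x^2 - 6*x + 9

The characteristic polynomial is χ_A(x) = (x - 3)^5, so the eigenvalues are known. The minimal polynomial is
  m_A(x) = Π_λ (x − λ)^{k_λ}
where k_λ is the size of the *largest* Jordan block for λ (equivalently, the smallest k with (A − λI)^k v = 0 for every generalised eigenvector v of λ).

  λ = 3: largest Jordan block has size 2, contributing (x − 3)^2

So m_A(x) = (x - 3)^2 = x^2 - 6*x + 9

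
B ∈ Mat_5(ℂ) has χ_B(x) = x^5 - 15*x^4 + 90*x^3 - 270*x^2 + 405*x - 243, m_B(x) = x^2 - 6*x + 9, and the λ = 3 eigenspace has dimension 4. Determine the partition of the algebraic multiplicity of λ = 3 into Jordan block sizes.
Block sizes for λ = 3: [2, 1, 1, 1]

Step 1 — from the characteristic polynomial, algebraic multiplicity of λ = 3 is 5. From dim ker(B − (3)·I) = 4, there are exactly 4 Jordan blocks for λ = 3.
Step 2 — from the minimal polynomial, the factor (x − 3)^2 tells us the largest block for λ = 3 has size 2.
Step 3 — with total size 5, 4 blocks, and largest block 2, the block sizes (in nonincreasing order) are [2, 1, 1, 1].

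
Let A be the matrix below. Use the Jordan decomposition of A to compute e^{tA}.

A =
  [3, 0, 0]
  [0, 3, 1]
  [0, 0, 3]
e^{tA} =
  [exp(3*t), 0, 0]
  [0, exp(3*t), t*exp(3*t)]
  [0, 0, exp(3*t)]

Strategy: write A = P · J · P⁻¹ where J is a Jordan canonical form, so e^{tA} = P · e^{tJ} · P⁻¹, and e^{tJ} can be computed block-by-block.

A has Jordan form
J =
  [3, 1, 0]
  [0, 3, 0]
  [0, 0, 3]
(up to reordering of blocks).

Per-block formulas:
  For a 2×2 Jordan block J_2(3): exp(t · J_2(3)) = e^(3t)·(I + t·N), where N is the 2×2 nilpotent shift.
  For a 1×1 block at λ = 3: exp(t · [3]) = [e^(3t)].

After assembling e^{tJ} and conjugating by P, we get:

e^{tA} =
  [exp(3*t), 0, 0]
  [0, exp(3*t), t*exp(3*t)]
  [0, 0, exp(3*t)]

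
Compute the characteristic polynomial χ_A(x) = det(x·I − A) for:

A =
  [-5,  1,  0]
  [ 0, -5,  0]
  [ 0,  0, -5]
x^3 + 15*x^2 + 75*x + 125

Expanding det(x·I − A) (e.g. by cofactor expansion or by noting that A is similar to its Jordan form J, which has the same characteristic polynomial as A) gives
  χ_A(x) = x^3 + 15*x^2 + 75*x + 125
which factors as (x + 5)^3. The eigenvalues (with algebraic multiplicities) are λ = -5 with multiplicity 3.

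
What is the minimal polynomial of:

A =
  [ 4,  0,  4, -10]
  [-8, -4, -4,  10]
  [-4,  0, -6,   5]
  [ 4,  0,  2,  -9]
x^2 + 7*x + 12

The characteristic polynomial is χ_A(x) = (x + 3)*(x + 4)^3, so the eigenvalues are known. The minimal polynomial is
  m_A(x) = Π_λ (x − λ)^{k_λ}
where k_λ is the size of the *largest* Jordan block for λ (equivalently, the smallest k with (A − λI)^k v = 0 for every generalised eigenvector v of λ).

  λ = -4: largest Jordan block has size 1, contributing (x + 4)
  λ = -3: largest Jordan block has size 1, contributing (x + 3)

So m_A(x) = (x + 3)*(x + 4) = x^2 + 7*x + 12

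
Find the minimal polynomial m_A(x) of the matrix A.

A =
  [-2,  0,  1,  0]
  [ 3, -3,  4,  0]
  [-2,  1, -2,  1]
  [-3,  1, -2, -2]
x^4 + 9*x^3 + 30*x^2 + 44*x + 24

The characteristic polynomial is χ_A(x) = (x + 2)^3*(x + 3), so the eigenvalues are known. The minimal polynomial is
  m_A(x) = Π_λ (x − λ)^{k_λ}
where k_λ is the size of the *largest* Jordan block for λ (equivalently, the smallest k with (A − λI)^k v = 0 for every generalised eigenvector v of λ).

  λ = -3: largest Jordan block has size 1, contributing (x + 3)
  λ = -2: largest Jordan block has size 3, contributing (x + 2)^3

So m_A(x) = (x + 2)^3*(x + 3) = x^4 + 9*x^3 + 30*x^2 + 44*x + 24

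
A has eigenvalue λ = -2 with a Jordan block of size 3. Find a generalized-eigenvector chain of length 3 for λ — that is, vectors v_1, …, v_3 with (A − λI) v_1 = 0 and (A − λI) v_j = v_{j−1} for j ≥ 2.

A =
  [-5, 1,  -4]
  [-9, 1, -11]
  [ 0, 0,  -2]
A Jordan chain for λ = -2 of length 3:
v_1 = (1, 3, 0)ᵀ
v_2 = (-4, -11, 0)ᵀ
v_3 = (0, 0, 1)ᵀ

Let N = A − (-2)·I. We want v_3 with N^3 v_3 = 0 but N^2 v_3 ≠ 0; then v_{j-1} := N · v_j for j = 3, …, 2.

Pick v_3 = (0, 0, 1)ᵀ.
Then v_2 = N · v_3 = (-4, -11, 0)ᵀ.
Then v_1 = N · v_2 = (1, 3, 0)ᵀ.

Sanity check: (A − (-2)·I) v_1 = (0, 0, 0)ᵀ = 0. ✓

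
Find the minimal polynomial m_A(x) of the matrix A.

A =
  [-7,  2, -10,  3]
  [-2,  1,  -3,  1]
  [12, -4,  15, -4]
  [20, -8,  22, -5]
x^2 - 2*x + 1

The characteristic polynomial is χ_A(x) = (x - 1)^4, so the eigenvalues are known. The minimal polynomial is
  m_A(x) = Π_λ (x − λ)^{k_λ}
where k_λ is the size of the *largest* Jordan block for λ (equivalently, the smallest k with (A − λI)^k v = 0 for every generalised eigenvector v of λ).

  λ = 1: largest Jordan block has size 2, contributing (x − 1)^2

So m_A(x) = (x - 1)^2 = x^2 - 2*x + 1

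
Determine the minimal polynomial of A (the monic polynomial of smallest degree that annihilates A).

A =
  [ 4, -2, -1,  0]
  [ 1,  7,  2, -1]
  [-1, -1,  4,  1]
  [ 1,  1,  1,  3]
x^4 - 18*x^3 + 120*x^2 - 352*x + 384

The characteristic polynomial is χ_A(x) = (x - 6)*(x - 4)^3, so the eigenvalues are known. The minimal polynomial is
  m_A(x) = Π_λ (x − λ)^{k_λ}
where k_λ is the size of the *largest* Jordan block for λ (equivalently, the smallest k with (A − λI)^k v = 0 for every generalised eigenvector v of λ).

  λ = 4: largest Jordan block has size 3, contributing (x − 4)^3
  λ = 6: largest Jordan block has size 1, contributing (x − 6)

So m_A(x) = (x - 6)*(x - 4)^3 = x^4 - 18*x^3 + 120*x^2 - 352*x + 384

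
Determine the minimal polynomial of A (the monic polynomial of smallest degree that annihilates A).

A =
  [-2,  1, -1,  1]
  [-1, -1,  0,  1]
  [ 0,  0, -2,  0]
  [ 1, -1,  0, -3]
x^3 + 6*x^2 + 12*x + 8

The characteristic polynomial is χ_A(x) = (x + 2)^4, so the eigenvalues are known. The minimal polynomial is
  m_A(x) = Π_λ (x − λ)^{k_λ}
where k_λ is the size of the *largest* Jordan block for λ (equivalently, the smallest k with (A − λI)^k v = 0 for every generalised eigenvector v of λ).

  λ = -2: largest Jordan block has size 3, contributing (x + 2)^3

So m_A(x) = (x + 2)^3 = x^3 + 6*x^2 + 12*x + 8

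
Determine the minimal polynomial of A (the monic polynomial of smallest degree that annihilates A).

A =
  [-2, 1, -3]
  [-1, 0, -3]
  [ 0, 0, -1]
x^2 + 2*x + 1

The characteristic polynomial is χ_A(x) = (x + 1)^3, so the eigenvalues are known. The minimal polynomial is
  m_A(x) = Π_λ (x − λ)^{k_λ}
where k_λ is the size of the *largest* Jordan block for λ (equivalently, the smallest k with (A − λI)^k v = 0 for every generalised eigenvector v of λ).

  λ = -1: largest Jordan block has size 2, contributing (x + 1)^2

So m_A(x) = (x + 1)^2 = x^2 + 2*x + 1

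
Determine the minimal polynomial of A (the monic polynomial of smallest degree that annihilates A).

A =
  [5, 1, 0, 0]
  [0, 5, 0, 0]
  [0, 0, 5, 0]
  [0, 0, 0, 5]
x^2 - 10*x + 25

The characteristic polynomial is χ_A(x) = (x - 5)^4, so the eigenvalues are known. The minimal polynomial is
  m_A(x) = Π_λ (x − λ)^{k_λ}
where k_λ is the size of the *largest* Jordan block for λ (equivalently, the smallest k with (A − λI)^k v = 0 for every generalised eigenvector v of λ).

  λ = 5: largest Jordan block has size 2, contributing (x − 5)^2

So m_A(x) = (x - 5)^2 = x^2 - 10*x + 25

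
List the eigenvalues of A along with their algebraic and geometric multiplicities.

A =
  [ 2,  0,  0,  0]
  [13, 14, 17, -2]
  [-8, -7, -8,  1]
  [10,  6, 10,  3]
λ = 2: alg = 1, geom = 1; λ = 3: alg = 3, geom = 1

Step 1 — factor the characteristic polynomial to read off the algebraic multiplicities:
  χ_A(x) = (x - 3)^3*(x - 2)

Step 2 — compute geometric multiplicities via the rank-nullity identity g(λ) = n − rank(A − λI):
  rank(A − (2)·I) = 3, so dim ker(A − (2)·I) = n − 3 = 1
  rank(A − (3)·I) = 3, so dim ker(A − (3)·I) = n − 3 = 1

Summary:
  λ = 2: algebraic multiplicity = 1, geometric multiplicity = 1
  λ = 3: algebraic multiplicity = 3, geometric multiplicity = 1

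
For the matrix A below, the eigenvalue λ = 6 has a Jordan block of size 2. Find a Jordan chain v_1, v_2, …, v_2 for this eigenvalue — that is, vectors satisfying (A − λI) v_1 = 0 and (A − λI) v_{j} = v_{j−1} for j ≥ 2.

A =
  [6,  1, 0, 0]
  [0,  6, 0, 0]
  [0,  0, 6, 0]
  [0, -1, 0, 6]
A Jordan chain for λ = 6 of length 2:
v_1 = (1, 0, 0, -1)ᵀ
v_2 = (0, 1, 0, 0)ᵀ

Let N = A − (6)·I. We want v_2 with N^2 v_2 = 0 but N^1 v_2 ≠ 0; then v_{j-1} := N · v_j for j = 2, …, 2.

Pick v_2 = (0, 1, 0, 0)ᵀ.
Then v_1 = N · v_2 = (1, 0, 0, -1)ᵀ.

Sanity check: (A − (6)·I) v_1 = (0, 0, 0, 0)ᵀ = 0. ✓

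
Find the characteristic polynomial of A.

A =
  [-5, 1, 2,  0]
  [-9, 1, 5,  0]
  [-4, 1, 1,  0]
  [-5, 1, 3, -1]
x^4 + 4*x^3 + 6*x^2 + 4*x + 1

Expanding det(x·I − A) (e.g. by cofactor expansion or by noting that A is similar to its Jordan form J, which has the same characteristic polynomial as A) gives
  χ_A(x) = x^4 + 4*x^3 + 6*x^2 + 4*x + 1
which factors as (x + 1)^4. The eigenvalues (with algebraic multiplicities) are λ = -1 with multiplicity 4.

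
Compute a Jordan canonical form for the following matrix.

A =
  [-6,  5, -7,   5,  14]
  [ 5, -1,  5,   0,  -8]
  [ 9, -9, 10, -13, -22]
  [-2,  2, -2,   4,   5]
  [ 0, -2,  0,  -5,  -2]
J_3(1) ⊕ J_2(1)

The characteristic polynomial is
  det(x·I − A) = x^5 - 5*x^4 + 10*x^3 - 10*x^2 + 5*x - 1 = (x - 1)^5

Eigenvalues and multiplicities (the geometric multiplicity of λ is n − rank(A − λI), which equals the number of Jordan blocks for λ):
  λ = 1: algebraic multiplicity = 5, geometric multiplicity = 2

Determining the block sizes for each eigenvalue:
  λ = 1: with am = 5 and gm = 2, the partition is not yet determined (e.g. several partitions of 5 into 2 parts exist). Let N = A − (1)·I. Computing rank(N^1) = 3, rank(N^2) = 1, rank(N^3) = 0; the number of blocks of size ≥ j is rank(N^{j−1}) − rank(N^j), giving [2, 2, 1]. So we have 1 block(s) of size 3, 1 block(s) of size 2 → block sizes [3, 2]

Assembling the blocks gives a Jordan form
J =
  [1, 1, 0, 0, 0]
  [0, 1, 1, 0, 0]
  [0, 0, 1, 0, 0]
  [0, 0, 0, 1, 1]
  [0, 0, 0, 0, 1]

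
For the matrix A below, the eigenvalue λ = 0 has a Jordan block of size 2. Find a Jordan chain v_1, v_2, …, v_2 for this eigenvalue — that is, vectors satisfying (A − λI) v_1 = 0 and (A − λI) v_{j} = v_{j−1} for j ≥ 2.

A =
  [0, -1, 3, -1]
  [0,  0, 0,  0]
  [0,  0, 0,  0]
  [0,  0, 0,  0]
A Jordan chain for λ = 0 of length 2:
v_1 = (-1, 0, 0, 0)ᵀ
v_2 = (0, 1, 0, 0)ᵀ

Let N = A − (0)·I. We want v_2 with N^2 v_2 = 0 but N^1 v_2 ≠ 0; then v_{j-1} := N · v_j for j = 2, …, 2.

Pick v_2 = (0, 1, 0, 0)ᵀ.
Then v_1 = N · v_2 = (-1, 0, 0, 0)ᵀ.

Sanity check: (A − (0)·I) v_1 = (0, 0, 0, 0)ᵀ = 0. ✓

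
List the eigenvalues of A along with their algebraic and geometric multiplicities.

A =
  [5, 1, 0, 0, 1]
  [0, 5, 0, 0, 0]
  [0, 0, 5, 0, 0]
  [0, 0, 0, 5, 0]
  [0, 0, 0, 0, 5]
λ = 5: alg = 5, geom = 4

Step 1 — factor the characteristic polynomial to read off the algebraic multiplicities:
  χ_A(x) = (x - 5)^5

Step 2 — compute geometric multiplicities via the rank-nullity identity g(λ) = n − rank(A − λI):
  rank(A − (5)·I) = 1, so dim ker(A − (5)·I) = n − 1 = 4

Summary:
  λ = 5: algebraic multiplicity = 5, geometric multiplicity = 4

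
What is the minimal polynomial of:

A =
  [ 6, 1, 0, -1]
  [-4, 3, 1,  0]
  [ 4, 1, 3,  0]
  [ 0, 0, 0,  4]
x^3 - 12*x^2 + 48*x - 64

The characteristic polynomial is χ_A(x) = (x - 4)^4, so the eigenvalues are known. The minimal polynomial is
  m_A(x) = Π_λ (x − λ)^{k_λ}
where k_λ is the size of the *largest* Jordan block for λ (equivalently, the smallest k with (A − λI)^k v = 0 for every generalised eigenvector v of λ).

  λ = 4: largest Jordan block has size 3, contributing (x − 4)^3

So m_A(x) = (x - 4)^3 = x^3 - 12*x^2 + 48*x - 64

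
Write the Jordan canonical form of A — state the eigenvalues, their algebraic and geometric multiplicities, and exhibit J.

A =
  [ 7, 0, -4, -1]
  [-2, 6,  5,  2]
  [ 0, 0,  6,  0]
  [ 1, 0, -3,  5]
J_3(6) ⊕ J_1(6)

The characteristic polynomial is
  det(x·I − A) = x^4 - 24*x^3 + 216*x^2 - 864*x + 1296 = (x - 6)^4

Eigenvalues and multiplicities (the geometric multiplicity of λ is n − rank(A − λI), which equals the number of Jordan blocks for λ):
  λ = 6: algebraic multiplicity = 4, geometric multiplicity = 2

Determining the block sizes for each eigenvalue:
  λ = 6: with am = 4 and gm = 2, the partition is not yet determined (e.g. several partitions of 4 into 2 parts exist). Let N = A − (6)·I. Computing rank(N^1) = 2, rank(N^2) = 1, rank(N^3) = 0; the number of blocks of size ≥ j is rank(N^{j−1}) − rank(N^j), giving [2, 1, 1]. So we have 1 block(s) of size 3, 1 block(s) of size 1 → block sizes [3, 1]

Assembling the blocks gives a Jordan form
J =
  [6, 1, 0, 0]
  [0, 6, 1, 0]
  [0, 0, 6, 0]
  [0, 0, 0, 6]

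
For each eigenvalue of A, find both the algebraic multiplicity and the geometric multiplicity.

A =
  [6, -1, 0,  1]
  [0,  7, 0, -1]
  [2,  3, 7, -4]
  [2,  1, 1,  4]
λ = 6: alg = 4, geom = 2

Step 1 — factor the characteristic polynomial to read off the algebraic multiplicities:
  χ_A(x) = (x - 6)^4

Step 2 — compute geometric multiplicities via the rank-nullity identity g(λ) = n − rank(A − λI):
  rank(A − (6)·I) = 2, so dim ker(A − (6)·I) = n − 2 = 2

Summary:
  λ = 6: algebraic multiplicity = 4, geometric multiplicity = 2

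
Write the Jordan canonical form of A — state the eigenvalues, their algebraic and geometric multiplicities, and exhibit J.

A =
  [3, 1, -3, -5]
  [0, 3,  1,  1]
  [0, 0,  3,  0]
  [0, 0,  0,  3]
J_3(3) ⊕ J_1(3)

The characteristic polynomial is
  det(x·I − A) = x^4 - 12*x^3 + 54*x^2 - 108*x + 81 = (x - 3)^4

Eigenvalues and multiplicities (the geometric multiplicity of λ is n − rank(A − λI), which equals the number of Jordan blocks for λ):
  λ = 3: algebraic multiplicity = 4, geometric multiplicity = 2

Determining the block sizes for each eigenvalue:
  λ = 3: with am = 4 and gm = 2, the partition is not yet determined (e.g. several partitions of 4 into 2 parts exist). Let N = A − (3)·I. Computing rank(N^1) = 2, rank(N^2) = 1, rank(N^3) = 0; the number of blocks of size ≥ j is rank(N^{j−1}) − rank(N^j), giving [2, 1, 1]. So we have 1 block(s) of size 3, 1 block(s) of size 1 → block sizes [3, 1]

Assembling the blocks gives a Jordan form
J =
  [3, 1, 0, 0]
  [0, 3, 1, 0]
  [0, 0, 3, 0]
  [0, 0, 0, 3]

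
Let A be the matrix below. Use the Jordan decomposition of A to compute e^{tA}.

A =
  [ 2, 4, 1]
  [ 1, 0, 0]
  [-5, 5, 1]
e^{tA} =
  [t*exp(t) + exp(t), 5*t^2*exp(t)/2 + 4*t*exp(t), t^2*exp(t)/2 + t*exp(t)]
  [t*exp(t), 5*t^2*exp(t)/2 - t*exp(t) + exp(t), t^2*exp(t)/2]
  [-5*t*exp(t), -25*t^2*exp(t)/2 + 5*t*exp(t), -5*t^2*exp(t)/2 + exp(t)]

Strategy: write A = P · J · P⁻¹ where J is a Jordan canonical form, so e^{tA} = P · e^{tJ} · P⁻¹, and e^{tJ} can be computed block-by-block.

A has Jordan form
J =
  [1, 1, 0]
  [0, 1, 1]
  [0, 0, 1]
(up to reordering of blocks).

Per-block formulas:
  For a 3×3 Jordan block J_3(1): exp(t · J_3(1)) = e^(1t)·(I + t·N + (t^2/2)·N^2), where N is the 3×3 nilpotent shift.

After assembling e^{tJ} and conjugating by P, we get:

e^{tA} =
  [t*exp(t) + exp(t), 5*t^2*exp(t)/2 + 4*t*exp(t), t^2*exp(t)/2 + t*exp(t)]
  [t*exp(t), 5*t^2*exp(t)/2 - t*exp(t) + exp(t), t^2*exp(t)/2]
  [-5*t*exp(t), -25*t^2*exp(t)/2 + 5*t*exp(t), -5*t^2*exp(t)/2 + exp(t)]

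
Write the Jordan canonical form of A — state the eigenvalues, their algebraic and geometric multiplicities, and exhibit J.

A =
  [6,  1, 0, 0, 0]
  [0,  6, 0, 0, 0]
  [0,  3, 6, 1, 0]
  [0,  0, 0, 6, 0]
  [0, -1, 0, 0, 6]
J_2(6) ⊕ J_2(6) ⊕ J_1(6)

The characteristic polynomial is
  det(x·I − A) = x^5 - 30*x^4 + 360*x^3 - 2160*x^2 + 6480*x - 7776 = (x - 6)^5

Eigenvalues and multiplicities (the geometric multiplicity of λ is n − rank(A − λI), which equals the number of Jordan blocks for λ):
  λ = 6: algebraic multiplicity = 5, geometric multiplicity = 3

Determining the block sizes for each eigenvalue:
  λ = 6: with am = 5 and gm = 3, the partition is not yet determined (e.g. several partitions of 5 into 3 parts exist). Let N = A − (6)·I. Computing rank(N^1) = 2, rank(N^2) = 0; the number of blocks of size ≥ j is rank(N^{j−1}) − rank(N^j), giving [3, 2]. So we have 2 block(s) of size 2, 1 block(s) of size 1 → block sizes [2, 2, 1]

Assembling the blocks gives a Jordan form
J =
  [6, 1, 0, 0, 0]
  [0, 6, 0, 0, 0]
  [0, 0, 6, 1, 0]
  [0, 0, 0, 6, 0]
  [0, 0, 0, 0, 6]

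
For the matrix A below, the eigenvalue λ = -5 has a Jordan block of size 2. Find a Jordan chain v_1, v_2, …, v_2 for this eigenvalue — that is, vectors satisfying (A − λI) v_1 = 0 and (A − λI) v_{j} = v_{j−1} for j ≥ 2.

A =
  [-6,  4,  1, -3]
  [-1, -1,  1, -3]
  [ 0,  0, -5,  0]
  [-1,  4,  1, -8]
A Jordan chain for λ = -5 of length 2:
v_1 = (-1, -1, 0, -1)ᵀ
v_2 = (1, 0, 0, 0)ᵀ

Let N = A − (-5)·I. We want v_2 with N^2 v_2 = 0 but N^1 v_2 ≠ 0; then v_{j-1} := N · v_j for j = 2, …, 2.

Pick v_2 = (1, 0, 0, 0)ᵀ.
Then v_1 = N · v_2 = (-1, -1, 0, -1)ᵀ.

Sanity check: (A − (-5)·I) v_1 = (0, 0, 0, 0)ᵀ = 0. ✓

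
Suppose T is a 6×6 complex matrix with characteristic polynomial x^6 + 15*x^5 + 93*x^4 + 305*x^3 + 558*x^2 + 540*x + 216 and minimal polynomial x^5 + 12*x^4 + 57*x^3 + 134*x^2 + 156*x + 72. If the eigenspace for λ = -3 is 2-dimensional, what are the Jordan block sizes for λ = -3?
Block sizes for λ = -3: [2, 1]

Step 1 — from the characteristic polynomial, algebraic multiplicity of λ = -3 is 3. From dim ker(T − (-3)·I) = 2, there are exactly 2 Jordan blocks for λ = -3.
Step 2 — from the minimal polynomial, the factor (x + 3)^2 tells us the largest block for λ = -3 has size 2.
Step 3 — with total size 3, 2 blocks, and largest block 2, the block sizes (in nonincreasing order) are [2, 1].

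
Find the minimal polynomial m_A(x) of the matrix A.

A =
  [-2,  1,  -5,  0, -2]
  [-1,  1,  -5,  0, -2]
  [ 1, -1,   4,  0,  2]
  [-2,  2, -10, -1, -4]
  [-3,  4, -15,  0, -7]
x^3 + 3*x^2 + 3*x + 1

The characteristic polynomial is χ_A(x) = (x + 1)^5, so the eigenvalues are known. The minimal polynomial is
  m_A(x) = Π_λ (x − λ)^{k_λ}
where k_λ is the size of the *largest* Jordan block for λ (equivalently, the smallest k with (A − λI)^k v = 0 for every generalised eigenvector v of λ).

  λ = -1: largest Jordan block has size 3, contributing (x + 1)^3

So m_A(x) = (x + 1)^3 = x^3 + 3*x^2 + 3*x + 1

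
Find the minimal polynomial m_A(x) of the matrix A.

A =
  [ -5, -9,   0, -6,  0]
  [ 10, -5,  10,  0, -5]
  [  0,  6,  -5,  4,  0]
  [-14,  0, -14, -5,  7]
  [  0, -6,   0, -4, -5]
x^3 + 15*x^2 + 75*x + 125

The characteristic polynomial is χ_A(x) = (x + 5)^5, so the eigenvalues are known. The minimal polynomial is
  m_A(x) = Π_λ (x − λ)^{k_λ}
where k_λ is the size of the *largest* Jordan block for λ (equivalently, the smallest k with (A − λI)^k v = 0 for every generalised eigenvector v of λ).

  λ = -5: largest Jordan block has size 3, contributing (x + 5)^3

So m_A(x) = (x + 5)^3 = x^3 + 15*x^2 + 75*x + 125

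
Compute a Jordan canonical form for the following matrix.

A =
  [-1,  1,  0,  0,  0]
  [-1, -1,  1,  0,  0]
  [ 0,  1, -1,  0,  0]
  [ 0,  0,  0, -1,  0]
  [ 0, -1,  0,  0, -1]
J_3(-1) ⊕ J_1(-1) ⊕ J_1(-1)

The characteristic polynomial is
  det(x·I − A) = x^5 + 5*x^4 + 10*x^3 + 10*x^2 + 5*x + 1 = (x + 1)^5

Eigenvalues and multiplicities (the geometric multiplicity of λ is n − rank(A − λI), which equals the number of Jordan blocks for λ):
  λ = -1: algebraic multiplicity = 5, geometric multiplicity = 3

Determining the block sizes for each eigenvalue:
  λ = -1: with am = 5 and gm = 3, the partition is not yet determined (e.g. several partitions of 5 into 3 parts exist). Let N = A − (-1)·I. Computing rank(N^1) = 2, rank(N^2) = 1, rank(N^3) = 0; the number of blocks of size ≥ j is rank(N^{j−1}) − rank(N^j), giving [3, 1, 1]. So we have 1 block(s) of size 3, 2 block(s) of size 1 → block sizes [3, 1, 1]

Assembling the blocks gives a Jordan form
J =
  [-1,  1,  0,  0,  0]
  [ 0, -1,  1,  0,  0]
  [ 0,  0, -1,  0,  0]
  [ 0,  0,  0, -1,  0]
  [ 0,  0,  0,  0, -1]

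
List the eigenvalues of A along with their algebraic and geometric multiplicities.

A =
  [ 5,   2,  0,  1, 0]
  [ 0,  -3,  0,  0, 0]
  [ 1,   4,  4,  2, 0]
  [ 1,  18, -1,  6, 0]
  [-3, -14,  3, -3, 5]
λ = -3: alg = 1, geom = 1; λ = 5: alg = 4, geom = 2

Step 1 — factor the characteristic polynomial to read off the algebraic multiplicities:
  χ_A(x) = (x - 5)^4*(x + 3)

Step 2 — compute geometric multiplicities via the rank-nullity identity g(λ) = n − rank(A − λI):
  rank(A − (-3)·I) = 4, so dim ker(A − (-3)·I) = n − 4 = 1
  rank(A − (5)·I) = 3, so dim ker(A − (5)·I) = n − 3 = 2

Summary:
  λ = -3: algebraic multiplicity = 1, geometric multiplicity = 1
  λ = 5: algebraic multiplicity = 4, geometric multiplicity = 2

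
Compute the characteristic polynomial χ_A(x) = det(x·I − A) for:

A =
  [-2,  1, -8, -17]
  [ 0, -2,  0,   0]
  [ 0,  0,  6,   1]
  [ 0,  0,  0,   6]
x^4 - 8*x^3 - 8*x^2 + 96*x + 144

Expanding det(x·I − A) (e.g. by cofactor expansion or by noting that A is similar to its Jordan form J, which has the same characteristic polynomial as A) gives
  χ_A(x) = x^4 - 8*x^3 - 8*x^2 + 96*x + 144
which factors as (x - 6)^2*(x + 2)^2. The eigenvalues (with algebraic multiplicities) are λ = -2 with multiplicity 2, λ = 6 with multiplicity 2.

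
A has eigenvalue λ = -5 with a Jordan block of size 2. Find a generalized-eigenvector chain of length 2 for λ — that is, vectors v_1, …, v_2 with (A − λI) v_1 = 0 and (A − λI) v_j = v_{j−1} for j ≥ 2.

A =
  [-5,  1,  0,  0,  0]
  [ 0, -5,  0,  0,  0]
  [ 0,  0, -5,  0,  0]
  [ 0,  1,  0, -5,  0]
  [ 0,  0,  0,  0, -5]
A Jordan chain for λ = -5 of length 2:
v_1 = (1, 0, 0, 1, 0)ᵀ
v_2 = (0, 1, 0, 0, 0)ᵀ

Let N = A − (-5)·I. We want v_2 with N^2 v_2 = 0 but N^1 v_2 ≠ 0; then v_{j-1} := N · v_j for j = 2, …, 2.

Pick v_2 = (0, 1, 0, 0, 0)ᵀ.
Then v_1 = N · v_2 = (1, 0, 0, 1, 0)ᵀ.

Sanity check: (A − (-5)·I) v_1 = (0, 0, 0, 0, 0)ᵀ = 0. ✓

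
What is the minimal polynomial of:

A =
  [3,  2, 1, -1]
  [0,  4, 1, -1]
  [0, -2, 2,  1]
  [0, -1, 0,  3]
x^3 - 9*x^2 + 27*x - 27

The characteristic polynomial is χ_A(x) = (x - 3)^4, so the eigenvalues are known. The minimal polynomial is
  m_A(x) = Π_λ (x − λ)^{k_λ}
where k_λ is the size of the *largest* Jordan block for λ (equivalently, the smallest k with (A − λI)^k v = 0 for every generalised eigenvector v of λ).

  λ = 3: largest Jordan block has size 3, contributing (x − 3)^3

So m_A(x) = (x - 3)^3 = x^3 - 9*x^2 + 27*x - 27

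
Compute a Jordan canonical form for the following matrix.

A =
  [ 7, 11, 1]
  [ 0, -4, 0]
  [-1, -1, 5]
J_1(-4) ⊕ J_2(6)

The characteristic polynomial is
  det(x·I − A) = x^3 - 8*x^2 - 12*x + 144 = (x - 6)^2*(x + 4)

Eigenvalues and multiplicities (the geometric multiplicity of λ is n − rank(A − λI), which equals the number of Jordan blocks for λ):
  λ = -4: algebraic multiplicity = 1, geometric multiplicity = 1
  λ = 6: algebraic multiplicity = 2, geometric multiplicity = 1

Determining the block sizes for each eigenvalue:
  λ = -4: one block (gm = 1), so the single block has size am = 1 → block sizes [1]
  λ = 6: one block (gm = 1), so the single block has size am = 2 → block sizes [2]

Assembling the blocks gives a Jordan form
J =
  [-4, 0, 0]
  [ 0, 6, 1]
  [ 0, 0, 6]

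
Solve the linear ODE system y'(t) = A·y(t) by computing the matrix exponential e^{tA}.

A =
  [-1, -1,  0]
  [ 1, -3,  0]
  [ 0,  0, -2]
e^{tA} =
  [t*exp(-2*t) + exp(-2*t), -t*exp(-2*t), 0]
  [t*exp(-2*t), -t*exp(-2*t) + exp(-2*t), 0]
  [0, 0, exp(-2*t)]

Strategy: write A = P · J · P⁻¹ where J is a Jordan canonical form, so e^{tA} = P · e^{tJ} · P⁻¹, and e^{tJ} can be computed block-by-block.

A has Jordan form
J =
  [-2,  1,  0]
  [ 0, -2,  0]
  [ 0,  0, -2]
(up to reordering of blocks).

Per-block formulas:
  For a 2×2 Jordan block J_2(-2): exp(t · J_2(-2)) = e^(-2t)·(I + t·N), where N is the 2×2 nilpotent shift.
  For a 1×1 block at λ = -2: exp(t · [-2]) = [e^(-2t)].

After assembling e^{tJ} and conjugating by P, we get:

e^{tA} =
  [t*exp(-2*t) + exp(-2*t), -t*exp(-2*t), 0]
  [t*exp(-2*t), -t*exp(-2*t) + exp(-2*t), 0]
  [0, 0, exp(-2*t)]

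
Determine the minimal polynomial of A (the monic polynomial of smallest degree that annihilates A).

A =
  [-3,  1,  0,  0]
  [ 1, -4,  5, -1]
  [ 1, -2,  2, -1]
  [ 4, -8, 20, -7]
x^3 + 9*x^2 + 27*x + 27

The characteristic polynomial is χ_A(x) = (x + 3)^4, so the eigenvalues are known. The minimal polynomial is
  m_A(x) = Π_λ (x − λ)^{k_λ}
where k_λ is the size of the *largest* Jordan block for λ (equivalently, the smallest k with (A − λI)^k v = 0 for every generalised eigenvector v of λ).

  λ = -3: largest Jordan block has size 3, contributing (x + 3)^3

So m_A(x) = (x + 3)^3 = x^3 + 9*x^2 + 27*x + 27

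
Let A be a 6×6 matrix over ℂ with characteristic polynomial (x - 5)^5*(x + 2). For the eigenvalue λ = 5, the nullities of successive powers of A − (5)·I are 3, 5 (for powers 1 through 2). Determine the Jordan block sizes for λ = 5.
Block sizes for λ = 5: [2, 2, 1]

From the dimensions of kernels of powers, the number of Jordan blocks of size at least j is d_j − d_{j−1} where d_j = dim ker(N^j) (with d_0 = 0). Computing the differences gives [3, 2].
The number of blocks of size exactly k is (#blocks of size ≥ k) − (#blocks of size ≥ k + 1), so the partition is: 1 block(s) of size 1, 2 block(s) of size 2.
In nonincreasing order the block sizes are [2, 2, 1].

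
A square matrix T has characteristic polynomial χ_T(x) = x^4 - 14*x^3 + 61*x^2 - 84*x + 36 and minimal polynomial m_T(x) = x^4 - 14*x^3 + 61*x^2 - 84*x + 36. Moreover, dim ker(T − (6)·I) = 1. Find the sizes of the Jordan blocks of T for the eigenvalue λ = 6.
Block sizes for λ = 6: [2]

Step 1 — from the characteristic polynomial, algebraic multiplicity of λ = 6 is 2. From dim ker(T − (6)·I) = 1, there are exactly 1 Jordan blocks for λ = 6.
Step 2 — from the minimal polynomial, the factor (x − 6)^2 tells us the largest block for λ = 6 has size 2.
Step 3 — with total size 2, 1 blocks, and largest block 2, the block sizes (in nonincreasing order) are [2].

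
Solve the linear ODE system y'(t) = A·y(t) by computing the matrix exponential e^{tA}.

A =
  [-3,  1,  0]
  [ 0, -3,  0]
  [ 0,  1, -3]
e^{tA} =
  [exp(-3*t), t*exp(-3*t), 0]
  [0, exp(-3*t), 0]
  [0, t*exp(-3*t), exp(-3*t)]

Strategy: write A = P · J · P⁻¹ where J is a Jordan canonical form, so e^{tA} = P · e^{tJ} · P⁻¹, and e^{tJ} can be computed block-by-block.

A has Jordan form
J =
  [-3,  1,  0]
  [ 0, -3,  0]
  [ 0,  0, -3]
(up to reordering of blocks).

Per-block formulas:
  For a 2×2 Jordan block J_2(-3): exp(t · J_2(-3)) = e^(-3t)·(I + t·N), where N is the 2×2 nilpotent shift.
  For a 1×1 block at λ = -3: exp(t · [-3]) = [e^(-3t)].

After assembling e^{tJ} and conjugating by P, we get:

e^{tA} =
  [exp(-3*t), t*exp(-3*t), 0]
  [0, exp(-3*t), 0]
  [0, t*exp(-3*t), exp(-3*t)]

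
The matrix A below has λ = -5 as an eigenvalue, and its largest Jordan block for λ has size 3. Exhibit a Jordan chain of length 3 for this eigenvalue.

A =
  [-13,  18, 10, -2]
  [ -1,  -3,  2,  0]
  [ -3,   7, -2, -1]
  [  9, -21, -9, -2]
A Jordan chain for λ = -5 of length 3:
v_1 = (-2, 0, -1, 3)ᵀ
v_2 = (-8, -1, -3, 9)ᵀ
v_3 = (1, 0, 0, 0)ᵀ

Let N = A − (-5)·I. We want v_3 with N^3 v_3 = 0 but N^2 v_3 ≠ 0; then v_{j-1} := N · v_j for j = 3, …, 2.

Pick v_3 = (1, 0, 0, 0)ᵀ.
Then v_2 = N · v_3 = (-8, -1, -3, 9)ᵀ.
Then v_1 = N · v_2 = (-2, 0, -1, 3)ᵀ.

Sanity check: (A − (-5)·I) v_1 = (0, 0, 0, 0)ᵀ = 0. ✓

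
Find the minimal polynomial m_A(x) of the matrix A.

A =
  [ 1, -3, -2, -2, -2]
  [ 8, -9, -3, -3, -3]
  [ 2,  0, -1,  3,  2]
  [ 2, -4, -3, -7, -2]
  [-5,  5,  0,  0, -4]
x^3 + 12*x^2 + 48*x + 64

The characteristic polynomial is χ_A(x) = (x + 4)^5, so the eigenvalues are known. The minimal polynomial is
  m_A(x) = Π_λ (x − λ)^{k_λ}
where k_λ is the size of the *largest* Jordan block for λ (equivalently, the smallest k with (A − λI)^k v = 0 for every generalised eigenvector v of λ).

  λ = -4: largest Jordan block has size 3, contributing (x + 4)^3

So m_A(x) = (x + 4)^3 = x^3 + 12*x^2 + 48*x + 64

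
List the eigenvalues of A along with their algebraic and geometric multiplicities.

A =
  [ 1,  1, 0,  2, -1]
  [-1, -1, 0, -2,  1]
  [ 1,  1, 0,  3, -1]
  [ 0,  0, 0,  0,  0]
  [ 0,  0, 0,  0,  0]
λ = 0: alg = 5, geom = 3

Step 1 — factor the characteristic polynomial to read off the algebraic multiplicities:
  χ_A(x) = x^5

Step 2 — compute geometric multiplicities via the rank-nullity identity g(λ) = n − rank(A − λI):
  rank(A − (0)·I) = 2, so dim ker(A − (0)·I) = n − 2 = 3

Summary:
  λ = 0: algebraic multiplicity = 5, geometric multiplicity = 3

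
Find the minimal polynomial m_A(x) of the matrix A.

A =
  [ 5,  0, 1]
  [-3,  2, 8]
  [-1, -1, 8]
x^3 - 15*x^2 + 75*x - 125

The characteristic polynomial is χ_A(x) = (x - 5)^3, so the eigenvalues are known. The minimal polynomial is
  m_A(x) = Π_λ (x − λ)^{k_λ}
where k_λ is the size of the *largest* Jordan block for λ (equivalently, the smallest k with (A − λI)^k v = 0 for every generalised eigenvector v of λ).

  λ = 5: largest Jordan block has size 3, contributing (x − 5)^3

So m_A(x) = (x - 5)^3 = x^3 - 15*x^2 + 75*x - 125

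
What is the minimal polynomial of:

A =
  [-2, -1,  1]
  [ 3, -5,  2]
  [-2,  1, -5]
x^3 + 12*x^2 + 48*x + 64

The characteristic polynomial is χ_A(x) = (x + 4)^3, so the eigenvalues are known. The minimal polynomial is
  m_A(x) = Π_λ (x − λ)^{k_λ}
where k_λ is the size of the *largest* Jordan block for λ (equivalently, the smallest k with (A − λI)^k v = 0 for every generalised eigenvector v of λ).

  λ = -4: largest Jordan block has size 3, contributing (x + 4)^3

So m_A(x) = (x + 4)^3 = x^3 + 12*x^2 + 48*x + 64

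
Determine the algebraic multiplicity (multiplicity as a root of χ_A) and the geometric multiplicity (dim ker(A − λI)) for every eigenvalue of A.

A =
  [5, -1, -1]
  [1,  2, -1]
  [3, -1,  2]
λ = 3: alg = 3, geom = 1

Step 1 — factor the characteristic polynomial to read off the algebraic multiplicities:
  χ_A(x) = (x - 3)^3

Step 2 — compute geometric multiplicities via the rank-nullity identity g(λ) = n − rank(A − λI):
  rank(A − (3)·I) = 2, so dim ker(A − (3)·I) = n − 2 = 1

Summary:
  λ = 3: algebraic multiplicity = 3, geometric multiplicity = 1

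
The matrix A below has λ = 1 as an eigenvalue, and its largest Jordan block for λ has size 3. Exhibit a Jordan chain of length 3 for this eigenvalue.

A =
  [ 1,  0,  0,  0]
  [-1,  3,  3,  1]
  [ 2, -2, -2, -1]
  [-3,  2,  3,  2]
A Jordan chain for λ = 1 of length 3:
v_1 = (0, 1, -1, 1)ᵀ
v_2 = (0, -1, 2, -3)ᵀ
v_3 = (1, 0, 0, 0)ᵀ

Let N = A − (1)·I. We want v_3 with N^3 v_3 = 0 but N^2 v_3 ≠ 0; then v_{j-1} := N · v_j for j = 3, …, 2.

Pick v_3 = (1, 0, 0, 0)ᵀ.
Then v_2 = N · v_3 = (0, -1, 2, -3)ᵀ.
Then v_1 = N · v_2 = (0, 1, -1, 1)ᵀ.

Sanity check: (A − (1)·I) v_1 = (0, 0, 0, 0)ᵀ = 0. ✓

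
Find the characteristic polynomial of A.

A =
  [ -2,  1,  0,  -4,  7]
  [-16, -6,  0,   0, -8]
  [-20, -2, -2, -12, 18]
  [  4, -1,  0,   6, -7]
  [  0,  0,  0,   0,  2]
x^5 + 2*x^4 - 8*x^3 - 16*x^2 + 16*x + 32

Expanding det(x·I − A) (e.g. by cofactor expansion or by noting that A is similar to its Jordan form J, which has the same characteristic polynomial as A) gives
  χ_A(x) = x^5 + 2*x^4 - 8*x^3 - 16*x^2 + 16*x + 32
which factors as (x - 2)^2*(x + 2)^3. The eigenvalues (with algebraic multiplicities) are λ = -2 with multiplicity 3, λ = 2 with multiplicity 2.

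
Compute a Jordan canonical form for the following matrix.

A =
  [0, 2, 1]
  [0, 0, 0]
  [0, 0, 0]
J_2(0) ⊕ J_1(0)

The characteristic polynomial is
  det(x·I − A) = x^3

Eigenvalues and multiplicities (the geometric multiplicity of λ is n − rank(A − λI), which equals the number of Jordan blocks for λ):
  λ = 0: algebraic multiplicity = 3, geometric multiplicity = 2

Determining the block sizes for each eigenvalue:
  λ = 0: 2 blocks summing to 3 forces exactly one block of size 2 and the rest size 1 → block sizes [2, 1]

Assembling the blocks gives a Jordan form
J =
  [0, 1, 0]
  [0, 0, 0]
  [0, 0, 0]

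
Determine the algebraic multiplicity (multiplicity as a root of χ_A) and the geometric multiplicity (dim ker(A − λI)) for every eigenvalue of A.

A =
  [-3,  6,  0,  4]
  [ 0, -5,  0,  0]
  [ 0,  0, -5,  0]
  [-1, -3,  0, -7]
λ = -5: alg = 4, geom = 3

Step 1 — factor the characteristic polynomial to read off the algebraic multiplicities:
  χ_A(x) = (x + 5)^4

Step 2 — compute geometric multiplicities via the rank-nullity identity g(λ) = n − rank(A − λI):
  rank(A − (-5)·I) = 1, so dim ker(A − (-5)·I) = n − 1 = 3

Summary:
  λ = -5: algebraic multiplicity = 4, geometric multiplicity = 3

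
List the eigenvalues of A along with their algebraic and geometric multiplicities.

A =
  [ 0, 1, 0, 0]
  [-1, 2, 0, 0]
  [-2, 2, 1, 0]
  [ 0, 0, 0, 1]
λ = 1: alg = 4, geom = 3

Step 1 — factor the characteristic polynomial to read off the algebraic multiplicities:
  χ_A(x) = (x - 1)^4

Step 2 — compute geometric multiplicities via the rank-nullity identity g(λ) = n − rank(A − λI):
  rank(A − (1)·I) = 1, so dim ker(A − (1)·I) = n − 1 = 3

Summary:
  λ = 1: algebraic multiplicity = 4, geometric multiplicity = 3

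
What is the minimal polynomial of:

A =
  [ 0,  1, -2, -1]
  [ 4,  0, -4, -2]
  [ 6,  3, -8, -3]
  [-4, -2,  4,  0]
x^2 + 4*x + 4

The characteristic polynomial is χ_A(x) = (x + 2)^4, so the eigenvalues are known. The minimal polynomial is
  m_A(x) = Π_λ (x − λ)^{k_λ}
where k_λ is the size of the *largest* Jordan block for λ (equivalently, the smallest k with (A − λI)^k v = 0 for every generalised eigenvector v of λ).

  λ = -2: largest Jordan block has size 2, contributing (x + 2)^2

So m_A(x) = (x + 2)^2 = x^2 + 4*x + 4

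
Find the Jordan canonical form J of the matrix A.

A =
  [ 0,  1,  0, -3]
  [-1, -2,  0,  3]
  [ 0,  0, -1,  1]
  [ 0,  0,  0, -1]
J_2(-1) ⊕ J_2(-1)

The characteristic polynomial is
  det(x·I − A) = x^4 + 4*x^3 + 6*x^2 + 4*x + 1 = (x + 1)^4

Eigenvalues and multiplicities (the geometric multiplicity of λ is n − rank(A − λI), which equals the number of Jordan blocks for λ):
  λ = -1: algebraic multiplicity = 4, geometric multiplicity = 2

Determining the block sizes for each eigenvalue:
  λ = -1: with am = 4 and gm = 2, the partition is not yet determined (e.g. several partitions of 4 into 2 parts exist). Let N = A − (-1)·I. Computing rank(N^1) = 2, rank(N^2) = 0; the number of blocks of size ≥ j is rank(N^{j−1}) − rank(N^j), giving [2, 2]. So we have 2 block(s) of size 2 → block sizes [2, 2]

Assembling the blocks gives a Jordan form
J =
  [-1,  1,  0,  0]
  [ 0, -1,  0,  0]
  [ 0,  0, -1,  1]
  [ 0,  0,  0, -1]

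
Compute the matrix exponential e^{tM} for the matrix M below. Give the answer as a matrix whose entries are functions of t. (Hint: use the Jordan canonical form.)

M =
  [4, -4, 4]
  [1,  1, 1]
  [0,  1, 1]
e^{tM} =
  [2*t*exp(2*t) + exp(2*t), -4*t*exp(2*t), 4*t*exp(2*t)]
  [t^2*exp(2*t)/2 + t*exp(2*t), -t^2*exp(2*t) - t*exp(2*t) + exp(2*t), t^2*exp(2*t) + t*exp(2*t)]
  [t^2*exp(2*t)/2, -t^2*exp(2*t) + t*exp(2*t), t^2*exp(2*t) - t*exp(2*t) + exp(2*t)]

Strategy: write M = P · J · P⁻¹ where J is a Jordan canonical form, so e^{tM} = P · e^{tJ} · P⁻¹, and e^{tJ} can be computed block-by-block.

M has Jordan form
J =
  [2, 1, 0]
  [0, 2, 1]
  [0, 0, 2]
(up to reordering of blocks).

Per-block formulas:
  For a 3×3 Jordan block J_3(2): exp(t · J_3(2)) = e^(2t)·(I + t·N + (t^2/2)·N^2), where N is the 3×3 nilpotent shift.

After assembling e^{tJ} and conjugating by P, we get:

e^{tM} =
  [2*t*exp(2*t) + exp(2*t), -4*t*exp(2*t), 4*t*exp(2*t)]
  [t^2*exp(2*t)/2 + t*exp(2*t), -t^2*exp(2*t) - t*exp(2*t) + exp(2*t), t^2*exp(2*t) + t*exp(2*t)]
  [t^2*exp(2*t)/2, -t^2*exp(2*t) + t*exp(2*t), t^2*exp(2*t) - t*exp(2*t) + exp(2*t)]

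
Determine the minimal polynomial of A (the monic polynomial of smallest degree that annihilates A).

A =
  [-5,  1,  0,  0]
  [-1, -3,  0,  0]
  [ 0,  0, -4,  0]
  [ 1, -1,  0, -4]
x^2 + 8*x + 16

The characteristic polynomial is χ_A(x) = (x + 4)^4, so the eigenvalues are known. The minimal polynomial is
  m_A(x) = Π_λ (x − λ)^{k_λ}
where k_λ is the size of the *largest* Jordan block for λ (equivalently, the smallest k with (A − λI)^k v = 0 for every generalised eigenvector v of λ).

  λ = -4: largest Jordan block has size 2, contributing (x + 4)^2

So m_A(x) = (x + 4)^2 = x^2 + 8*x + 16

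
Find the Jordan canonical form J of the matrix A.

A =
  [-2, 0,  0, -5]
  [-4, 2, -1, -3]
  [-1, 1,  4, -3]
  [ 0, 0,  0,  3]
J_1(-2) ⊕ J_3(3)

The characteristic polynomial is
  det(x·I − A) = x^4 - 7*x^3 + 9*x^2 + 27*x - 54 = (x - 3)^3*(x + 2)

Eigenvalues and multiplicities (the geometric multiplicity of λ is n − rank(A − λI), which equals the number of Jordan blocks for λ):
  λ = -2: algebraic multiplicity = 1, geometric multiplicity = 1
  λ = 3: algebraic multiplicity = 3, geometric multiplicity = 1

Determining the block sizes for each eigenvalue:
  λ = -2: one block (gm = 1), so the single block has size am = 1 → block sizes [1]
  λ = 3: one block (gm = 1), so the single block has size am = 3 → block sizes [3]

Assembling the blocks gives a Jordan form
J =
  [-2, 0, 0, 0]
  [ 0, 3, 1, 0]
  [ 0, 0, 3, 1]
  [ 0, 0, 0, 3]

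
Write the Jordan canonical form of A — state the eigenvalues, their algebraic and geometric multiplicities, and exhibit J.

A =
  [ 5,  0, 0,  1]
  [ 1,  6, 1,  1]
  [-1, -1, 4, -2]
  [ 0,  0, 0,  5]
J_2(5) ⊕ J_2(5)

The characteristic polynomial is
  det(x·I − A) = x^4 - 20*x^3 + 150*x^2 - 500*x + 625 = (x - 5)^4

Eigenvalues and multiplicities (the geometric multiplicity of λ is n − rank(A − λI), which equals the number of Jordan blocks for λ):
  λ = 5: algebraic multiplicity = 4, geometric multiplicity = 2

Determining the block sizes for each eigenvalue:
  λ = 5: with am = 4 and gm = 2, the partition is not yet determined (e.g. several partitions of 4 into 2 parts exist). Let N = A − (5)·I. Computing rank(N^1) = 2, rank(N^2) = 0; the number of blocks of size ≥ j is rank(N^{j−1}) − rank(N^j), giving [2, 2]. So we have 2 block(s) of size 2 → block sizes [2, 2]

Assembling the blocks gives a Jordan form
J =
  [5, 1, 0, 0]
  [0, 5, 0, 0]
  [0, 0, 5, 1]
  [0, 0, 0, 5]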